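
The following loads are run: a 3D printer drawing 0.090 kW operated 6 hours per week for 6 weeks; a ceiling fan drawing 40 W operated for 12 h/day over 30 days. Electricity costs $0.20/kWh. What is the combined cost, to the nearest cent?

$3.53

3D printer: Runtime = 6 h/week × 6 weeks = 36 h
3D printer: 0.09 kW × 36 h = 3.24 kWh
ceiling fan: Runtime = 12 h/day × 30 days = 360 h
ceiling fan: 0.04 kW × 360 h = 14.4 kWh
Total energy = 17.64 kWh
Cost = 17.64 × $0.20 = $3.53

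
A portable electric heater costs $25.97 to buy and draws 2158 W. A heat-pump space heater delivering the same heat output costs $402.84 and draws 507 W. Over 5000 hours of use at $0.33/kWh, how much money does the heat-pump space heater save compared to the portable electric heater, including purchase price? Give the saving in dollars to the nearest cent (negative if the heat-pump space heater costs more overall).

$2347.28

portable electric heater: $25.97 + (2158/1000) kW × 5000 h × $0.33 = $25.97 + $3560.7 = $3586.67
heat-pump space heater: $402.84 + (507/1000) kW × 5000 h × $0.33 = $402.84 + $836.55 = $1239.39
Saving = $3586.67 − $1239.39 = $2347.28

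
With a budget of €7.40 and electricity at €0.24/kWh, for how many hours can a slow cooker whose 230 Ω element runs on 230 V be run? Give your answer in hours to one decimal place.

Power = V²/R = 230²/230 = 230 W = 0.23 kW
Energy available = €7.40 ÷ €0.24/kWh = 30.8333 kWh
Hours = 30.8333 kWh ÷ 0.23 kW = 134.1 h

134.1 h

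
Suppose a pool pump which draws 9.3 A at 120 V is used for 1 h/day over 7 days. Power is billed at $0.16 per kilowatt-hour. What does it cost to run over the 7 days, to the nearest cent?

$1.25

Power = 9.3 A × 120 V = 1116 W = 1.116 kW
Runtime = 1 h/day × 7 days = 7 h
Energy = 1.116 kW × 7 h = 7.812 kWh
Cost = 7.812 kWh × $0.16/kWh = $1.25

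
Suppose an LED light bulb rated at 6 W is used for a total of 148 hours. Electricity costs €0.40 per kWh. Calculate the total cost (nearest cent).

Energy = 0.006 kW × 148 h = 0.888 kWh
Cost = 0.888 kWh × €0.40/kWh = €0.36

€0.36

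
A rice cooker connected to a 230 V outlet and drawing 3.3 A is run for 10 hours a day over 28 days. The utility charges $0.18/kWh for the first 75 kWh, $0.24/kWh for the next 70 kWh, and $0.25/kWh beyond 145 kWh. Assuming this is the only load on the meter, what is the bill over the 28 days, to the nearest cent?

$47.18

Power = 3.3 A × 230 V = 759 W = 0.759 kW
Runtime = 10 h/day × 28 days = 280 h
Energy = 0.759 kW × 280 h = 212.52 kWh
Tier 1 (0–75 kWh): 75 × $0.18 = $13.5
Tier 2 (75–145 kWh): 70 × $0.24 = $16.8
Above 145 kWh: 67.52 × $0.25 = $16.88
Bill = $47.18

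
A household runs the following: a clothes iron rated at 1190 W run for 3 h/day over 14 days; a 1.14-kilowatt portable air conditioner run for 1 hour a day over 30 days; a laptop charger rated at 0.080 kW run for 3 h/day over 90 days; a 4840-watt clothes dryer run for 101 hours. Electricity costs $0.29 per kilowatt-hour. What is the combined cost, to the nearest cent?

$172.44

clothes iron: Runtime = 3 h/day × 14 days = 42 h
clothes iron: 1.19 kW × 42 h = 49.98 kWh
portable air conditioner: Runtime = 1 h/day × 30 days = 30 h
portable air conditioner: 1.14 kW × 30 h = 34.2 kWh
laptop charger: Runtime = 3 h/day × 90 days = 270 h
laptop charger: 0.08 kW × 270 h = 21.6 kWh
clothes dryer: 4.84 kW × 101 h = 488.84 kWh
Total energy = 594.62 kWh
Cost = 594.62 × $0.29 = $172.44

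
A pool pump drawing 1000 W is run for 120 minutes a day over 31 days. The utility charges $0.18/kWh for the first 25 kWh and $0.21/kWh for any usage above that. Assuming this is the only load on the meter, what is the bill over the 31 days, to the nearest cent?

Runtime = 120 min × 31 = 3720 min = 62 h
Energy = 1 kW × 62 h = 62 kWh
Tier 1 (0–25 kWh): 25 × $0.18 = $4.5
Above 25 kWh: 37 × $0.21 = $7.77
Bill = $12.27

$12.27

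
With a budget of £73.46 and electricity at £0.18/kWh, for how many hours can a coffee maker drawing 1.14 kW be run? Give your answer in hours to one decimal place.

Energy available = £73.46 ÷ £0.18/kWh = 408.1111 kWh
Hours = 408.1111 kWh ÷ 1.14 kW = 358.0 h

358.0 h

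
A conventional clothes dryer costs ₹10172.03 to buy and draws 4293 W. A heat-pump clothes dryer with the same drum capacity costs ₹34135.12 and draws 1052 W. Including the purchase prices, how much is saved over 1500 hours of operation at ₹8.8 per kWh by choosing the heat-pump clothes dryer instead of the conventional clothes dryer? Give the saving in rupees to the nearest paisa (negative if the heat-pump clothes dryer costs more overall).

₹18818.11

conventional clothes dryer: ₹10172.03 + (4293/1000) kW × 1500 h × ₹8.8 = ₹10172.03 + ₹56667.6 = ₹66839.63
heat-pump clothes dryer: ₹34135.12 + (1052/1000) kW × 1500 h × ₹8.8 = ₹34135.12 + ₹13886.4 = ₹48021.52
Saving = ₹66839.63 − ₹48021.52 = ₹18818.11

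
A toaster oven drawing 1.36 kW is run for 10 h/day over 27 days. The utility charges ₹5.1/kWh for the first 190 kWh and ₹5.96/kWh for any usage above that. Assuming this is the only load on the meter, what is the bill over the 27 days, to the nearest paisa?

Runtime = 10 h/day × 27 days = 270 h
Energy = 1.36 kW × 270 h = 367.2 kWh
Tier 1 (0–190 kWh): 190 × ₹5.1 = ₹969
Above 190 kWh: 177.2 × ₹5.96 = ₹1056.112
Bill = ₹2025.11

₹2025.11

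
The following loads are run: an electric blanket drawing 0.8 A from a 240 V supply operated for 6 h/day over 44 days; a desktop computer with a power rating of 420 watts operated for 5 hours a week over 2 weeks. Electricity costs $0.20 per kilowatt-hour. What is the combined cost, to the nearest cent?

electric blanket: Power = 0.8 A × 240 V = 192 W = 0.192 kW
electric blanket: Runtime = 6 h/day × 44 days = 264 h
electric blanket: 0.192 kW × 264 h = 50.688 kWh
desktop computer: Runtime = 5 h/week × 2 weeks = 10 h
desktop computer: 0.42 kW × 10 h = 4.2 kWh
Total energy = 54.888 kWh
Cost = 54.888 × $0.20 = $10.98

$10.98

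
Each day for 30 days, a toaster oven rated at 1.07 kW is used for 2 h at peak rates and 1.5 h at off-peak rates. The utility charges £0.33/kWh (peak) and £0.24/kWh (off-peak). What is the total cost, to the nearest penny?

Peak energy = 1.07 kW × 2 h × 30 = 64.2 kWh
Off-peak energy = 1.07 kW × 1.5 h × 30 = 48.15 kWh
Cost = 64.2 × £0.33 + 48.15 × £0.24 = £21.186 + £11.556 = £32.74

£32.74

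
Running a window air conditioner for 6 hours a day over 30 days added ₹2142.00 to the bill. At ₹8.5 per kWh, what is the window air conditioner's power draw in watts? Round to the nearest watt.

Energy = ₹2142.00 ÷ ₹8.5/kWh = 252 kWh
Runtime = 6 h/day × 30 days = 180 h
Power = 252 kWh ÷ 180 h = 1.4 kW = 1400 W

1400 W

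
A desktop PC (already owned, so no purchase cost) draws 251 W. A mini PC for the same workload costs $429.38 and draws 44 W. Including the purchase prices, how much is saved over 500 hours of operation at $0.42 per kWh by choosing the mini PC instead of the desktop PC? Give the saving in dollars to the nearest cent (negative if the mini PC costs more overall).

desktop PC: $0.00 + (251/1000) kW × 500 h × $0.42 = $0.00 + $52.71 = $52.71
mini PC: $429.38 + (44/1000) kW × 500 h × $0.42 = $429.38 + $9.24 = $438.62
Saving = $52.71 − $438.62 = −$385.91

-$385.91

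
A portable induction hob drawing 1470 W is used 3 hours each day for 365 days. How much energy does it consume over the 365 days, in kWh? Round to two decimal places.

1609.65 kWh

Runtime = 3 h/day × 365 days = 1095 h
Energy = 1.47 kW × 1095 h = 1609.65 kWh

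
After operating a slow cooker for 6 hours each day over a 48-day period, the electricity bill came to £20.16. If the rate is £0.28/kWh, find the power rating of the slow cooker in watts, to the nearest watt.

250 W

Energy = £20.16 ÷ £0.28/kWh = 72 kWh
Runtime = 6 h/day × 48 days = 288 h
Power = 72 kWh ÷ 288 h = 0.25 kW = 250 W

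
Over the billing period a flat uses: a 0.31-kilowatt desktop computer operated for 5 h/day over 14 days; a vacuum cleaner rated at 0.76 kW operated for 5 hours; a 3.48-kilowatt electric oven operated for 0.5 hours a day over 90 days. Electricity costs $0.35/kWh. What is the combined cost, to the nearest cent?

$63.74

desktop computer: Runtime = 5 h/day × 14 days = 70 h
desktop computer: 0.31 kW × 70 h = 21.7 kWh
vacuum cleaner: 0.76 kW × 5 h = 3.8 kWh
electric oven: Runtime = 0.5 h/day × 90 days = 45 h
electric oven: 3.48 kW × 45 h = 156.6 kWh
Total energy = 182.1 kWh
Cost = 182.1 × $0.35 = $63.74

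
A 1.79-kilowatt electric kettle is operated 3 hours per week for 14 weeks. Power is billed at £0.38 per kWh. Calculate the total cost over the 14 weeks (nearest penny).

£28.57

Runtime = 3 h/week × 14 weeks = 42 h
Energy = 1.79 kW × 42 h = 75.18 kWh
Cost = 75.18 kWh × £0.38/kWh = £28.57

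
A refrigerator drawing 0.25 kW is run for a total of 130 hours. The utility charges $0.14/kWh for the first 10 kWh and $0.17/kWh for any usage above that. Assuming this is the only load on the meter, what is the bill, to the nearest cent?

$5.23

Energy = 0.25 kW × 130 h = 32.5 kWh
Tier 1 (0–10 kWh): 10 × $0.14 = $1.4
Above 10 kWh: 22.5 × $0.17 = $3.825
Bill = $5.23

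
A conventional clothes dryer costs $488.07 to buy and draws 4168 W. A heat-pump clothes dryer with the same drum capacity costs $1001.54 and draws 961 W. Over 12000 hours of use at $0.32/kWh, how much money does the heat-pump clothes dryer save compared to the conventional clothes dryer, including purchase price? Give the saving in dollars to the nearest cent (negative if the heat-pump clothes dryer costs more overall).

conventional clothes dryer: $488.07 + (4168/1000) kW × 12000 h × $0.32 = $488.07 + $16005.12 = $16493.19
heat-pump clothes dryer: $1001.54 + (961/1000) kW × 12000 h × $0.32 = $1001.54 + $3690.24 = $4691.78
Saving = $16493.19 − $4691.78 = $11801.41

$11801.41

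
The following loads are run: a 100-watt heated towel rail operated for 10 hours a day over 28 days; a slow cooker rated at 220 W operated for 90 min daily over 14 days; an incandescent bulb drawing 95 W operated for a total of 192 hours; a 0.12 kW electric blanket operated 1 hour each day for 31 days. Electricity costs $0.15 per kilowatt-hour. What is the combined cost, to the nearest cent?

heated towel rail: Runtime = 10 h/day × 28 days = 280 h
heated towel rail: 0.1 kW × 280 h = 28 kWh
slow cooker: Runtime = 90 min × 14 = 1260 min = 21 h
slow cooker: 0.22 kW × 21 h = 4.62 kWh
incandescent bulb: 0.095 kW × 192 h = 18.24 kWh
electric blanket: Runtime = 1 h/day × 31 days = 31 h
electric blanket: 0.12 kW × 31 h = 3.72 kWh
Total energy = 54.58 kWh
Cost = 54.58 × $0.15 = $8.19

$8.19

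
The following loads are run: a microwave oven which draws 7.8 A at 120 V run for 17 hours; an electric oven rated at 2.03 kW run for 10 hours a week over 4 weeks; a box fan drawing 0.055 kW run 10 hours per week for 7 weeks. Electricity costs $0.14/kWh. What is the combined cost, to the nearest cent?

$14.13

microwave oven: Power = 7.8 A × 120 V = 936 W = 0.936 kW
microwave oven: 0.936 kW × 17 h = 15.912 kWh
electric oven: Runtime = 10 h/week × 4 weeks = 40 h
electric oven: 2.03 kW × 40 h = 81.2 kWh
box fan: Runtime = 10 h/week × 7 weeks = 70 h
box fan: 0.055 kW × 70 h = 3.85 kWh
Total energy = 100.962 kWh
Cost = 100.962 × $0.14 = $14.13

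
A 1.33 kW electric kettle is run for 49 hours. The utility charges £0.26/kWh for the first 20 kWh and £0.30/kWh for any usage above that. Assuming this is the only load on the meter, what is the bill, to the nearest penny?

£18.75

Energy = 1.33 kW × 49 h = 65.17 kWh
Tier 1 (0–20 kWh): 20 × £0.26 = £5.2
Above 20 kWh: 45.17 × £0.30 = £13.551
Bill = £18.75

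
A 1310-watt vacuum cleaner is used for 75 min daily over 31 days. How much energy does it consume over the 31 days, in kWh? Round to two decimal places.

50.76 kWh

Runtime = 75 min × 31 = 2325 min = 38.75 h
Energy = 1.31 kW × 38.75 h = 50.7625 kWh ≈ 50.76 kWh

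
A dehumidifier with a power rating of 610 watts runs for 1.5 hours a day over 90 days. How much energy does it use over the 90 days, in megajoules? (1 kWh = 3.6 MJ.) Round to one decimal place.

296.5 MJ

Runtime = 1.5 h/day × 90 days = 135 h
Energy = 0.61 kW × 135 h = 82.35 kWh
= 82.35 × 3.6 MJ = 296.5 MJ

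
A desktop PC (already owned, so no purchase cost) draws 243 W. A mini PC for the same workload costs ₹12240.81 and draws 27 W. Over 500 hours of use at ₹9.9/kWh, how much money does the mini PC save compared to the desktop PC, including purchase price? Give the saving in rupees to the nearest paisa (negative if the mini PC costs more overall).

-₹11171.61

desktop PC: ₹0.00 + (243/1000) kW × 500 h × ₹9.9 = ₹0.00 + ₹1202.85 = ₹1202.85
mini PC: ₹12240.81 + (27/1000) kW × 500 h × ₹9.9 = ₹12240.81 + ₹133.65 = ₹12374.46
Saving = ₹1202.85 − ₹12374.46 = −₹11171.61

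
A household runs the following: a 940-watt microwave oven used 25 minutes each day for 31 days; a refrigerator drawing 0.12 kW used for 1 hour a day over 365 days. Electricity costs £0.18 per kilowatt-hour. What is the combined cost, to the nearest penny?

£10.07

microwave oven: Runtime = 25 min × 31 = 775 min = 12.916666… h
microwave oven: 0.94 kW × 12.916666… h = 12.141666… kWh
refrigerator: Runtime = 1 h/day × 365 days = 365 h
refrigerator: 0.12 kW × 365 h = 43.8 kWh
Total energy = 55.941666… kWh
Cost = 55.941666… × £0.18 = £10.07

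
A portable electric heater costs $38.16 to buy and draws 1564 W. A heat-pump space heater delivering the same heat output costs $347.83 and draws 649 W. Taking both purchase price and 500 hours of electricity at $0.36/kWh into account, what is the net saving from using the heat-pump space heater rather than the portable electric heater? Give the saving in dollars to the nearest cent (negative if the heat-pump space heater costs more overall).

portable electric heater: $38.16 + (1564/1000) kW × 500 h × $0.36 = $38.16 + $281.52 = $319.68
heat-pump space heater: $347.83 + (649/1000) kW × 500 h × $0.36 = $347.83 + $116.82 = $464.65
Saving = $319.68 − $464.65 = −$144.97

-$144.97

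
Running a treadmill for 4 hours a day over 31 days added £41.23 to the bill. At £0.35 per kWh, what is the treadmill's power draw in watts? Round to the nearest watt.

Energy = £41.23 ÷ £0.35/kWh = 117.8 kWh
Runtime = 4 h/day × 31 days = 124 h
Power = 117.8 kWh ÷ 124 h = 0.95 kW = 950 W

950 W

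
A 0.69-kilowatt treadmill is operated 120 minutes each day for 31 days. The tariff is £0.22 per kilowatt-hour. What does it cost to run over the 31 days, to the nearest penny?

Runtime = 120 min × 31 = 3720 min = 62 h
Energy = 0.69 kW × 62 h = 42.78 kWh
Cost = 42.78 kWh × £0.22/kWh = £9.41

£9.41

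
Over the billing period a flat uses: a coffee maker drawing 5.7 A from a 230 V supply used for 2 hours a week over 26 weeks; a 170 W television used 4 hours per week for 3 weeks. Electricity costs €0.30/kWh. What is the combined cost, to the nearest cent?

€21.06

coffee maker: Power = 5.7 A × 230 V = 1311 W = 1.311 kW
coffee maker: Runtime = 2 h/week × 26 weeks = 52 h
coffee maker: 1.311 kW × 52 h = 68.172 kWh
television: Runtime = 4 h/week × 3 weeks = 12 h
television: 0.17 kW × 12 h = 2.04 kWh
Total energy = 70.212 kWh
Cost = 70.212 × €0.30 = €21.06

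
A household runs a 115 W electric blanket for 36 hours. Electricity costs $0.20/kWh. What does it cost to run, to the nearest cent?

Energy = 0.115 kW × 36 h = 4.14 kWh
Cost = 4.14 kWh × $0.20/kWh = $0.83

$0.83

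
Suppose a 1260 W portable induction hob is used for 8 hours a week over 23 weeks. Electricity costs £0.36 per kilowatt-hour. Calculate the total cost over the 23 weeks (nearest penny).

Runtime = 8 h/week × 23 weeks = 184 h
Energy = 1.26 kW × 184 h = 231.84 kWh
Cost = 231.84 kWh × £0.36/kWh = £83.46

£83.46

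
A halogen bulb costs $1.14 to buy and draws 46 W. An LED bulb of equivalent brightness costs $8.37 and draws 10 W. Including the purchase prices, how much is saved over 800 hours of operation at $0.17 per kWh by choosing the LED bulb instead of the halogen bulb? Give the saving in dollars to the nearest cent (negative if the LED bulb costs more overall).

halogen bulb: $1.14 + (46/1000) kW × 800 h × $0.17 = $1.14 + $6.256 = $7.396
LED bulb: $8.37 + (10/1000) kW × 800 h × $0.17 = $8.37 + $1.36 = $9.73
Saving = $7.396 − $9.73 = −$2.334 → -$2.33

-$2.33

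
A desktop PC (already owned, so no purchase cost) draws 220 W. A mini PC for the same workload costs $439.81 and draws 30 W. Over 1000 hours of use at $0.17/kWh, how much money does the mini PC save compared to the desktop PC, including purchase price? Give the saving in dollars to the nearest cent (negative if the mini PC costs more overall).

-$407.51

desktop PC: $0.00 + (220/1000) kW × 1000 h × $0.17 = $0.00 + $37.4 = $37.4
mini PC: $439.81 + (30/1000) kW × 1000 h × $0.17 = $439.81 + $5.1 = $444.91
Saving = $37.4 − $444.91 = −$407.51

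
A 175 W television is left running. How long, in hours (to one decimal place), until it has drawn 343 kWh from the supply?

Hours = 343 kWh ÷ 0.175 kW = 1960.0 h

1960.0 h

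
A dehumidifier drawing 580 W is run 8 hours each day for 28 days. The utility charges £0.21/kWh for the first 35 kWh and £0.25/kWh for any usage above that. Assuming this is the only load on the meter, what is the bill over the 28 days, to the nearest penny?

Runtime = 8 h/day × 28 days = 224 h
Energy = 0.58 kW × 224 h = 129.92 kWh
Tier 1 (0–35 kWh): 35 × £0.21 = £7.35
Above 35 kWh: 94.92 × £0.25 = £23.73
Bill = £31.08

£31.08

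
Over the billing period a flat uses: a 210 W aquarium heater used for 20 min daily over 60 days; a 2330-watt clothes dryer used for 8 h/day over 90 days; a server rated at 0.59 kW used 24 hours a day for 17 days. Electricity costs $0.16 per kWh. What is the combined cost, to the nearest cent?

$307.60

aquarium heater: Runtime = 20 min × 60 = 1200 min = 20 h
aquarium heater: 0.21 kW × 20 h = 4.2 kWh
clothes dryer: Runtime = 8 h/day × 90 days = 720 h
clothes dryer: 2.33 kW × 720 h = 1677.6 kWh
server: Runtime = 24 h × 17 = 408 h
server: 0.59 kW × 408 h = 240.72 kWh
Total energy = 1922.52 kWh
Cost = 1922.52 × $0.16 = $307.60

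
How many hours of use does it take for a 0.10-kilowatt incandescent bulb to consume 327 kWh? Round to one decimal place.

Hours = 327 kWh ÷ 0.1 kW = 3270.0 h

3270.0 h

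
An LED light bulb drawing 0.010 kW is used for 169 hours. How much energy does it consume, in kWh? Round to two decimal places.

1.69 kWh

Energy = 0.01 kW × 169 h = 1.69 kWh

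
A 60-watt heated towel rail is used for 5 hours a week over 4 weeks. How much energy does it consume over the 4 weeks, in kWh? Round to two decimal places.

1.20 kWh

Runtime = 5 h/week × 4 weeks = 20 h
Energy = 0.06 kW × 20 h = 1.2 kWh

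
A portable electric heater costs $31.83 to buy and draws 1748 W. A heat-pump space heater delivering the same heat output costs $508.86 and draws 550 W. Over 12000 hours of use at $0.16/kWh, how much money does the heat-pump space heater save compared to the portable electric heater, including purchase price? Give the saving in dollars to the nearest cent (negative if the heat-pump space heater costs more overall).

$1823.13

portable electric heater: $31.83 + (1748/1000) kW × 12000 h × $0.16 = $31.83 + $3356.16 = $3387.99
heat-pump space heater: $508.86 + (550/1000) kW × 12000 h × $0.16 = $508.86 + $1056 = $1564.86
Saving = $3387.99 − $1564.86 = $1823.13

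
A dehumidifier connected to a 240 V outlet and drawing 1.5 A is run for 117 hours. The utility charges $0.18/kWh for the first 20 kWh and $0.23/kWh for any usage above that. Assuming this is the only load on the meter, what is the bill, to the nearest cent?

$8.69

Power = 1.5 A × 240 V = 360 W = 0.36 kW
Energy = 0.36 kW × 117 h = 42.12 kWh
Tier 1 (0–20 kWh): 20 × $0.18 = $3.6
Above 20 kWh: 22.12 × $0.23 = $5.0876
Bill = $8.69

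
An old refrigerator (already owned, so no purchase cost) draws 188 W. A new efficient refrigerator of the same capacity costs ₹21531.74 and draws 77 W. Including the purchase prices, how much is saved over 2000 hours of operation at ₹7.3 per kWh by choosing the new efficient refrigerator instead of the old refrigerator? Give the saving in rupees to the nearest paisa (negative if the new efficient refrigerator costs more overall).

old refrigerator: ₹0.00 + (188/1000) kW × 2000 h × ₹7.3 = ₹0.00 + ₹2744.8 = ₹2744.8
new efficient refrigerator: ₹21531.74 + (77/1000) kW × 2000 h × ₹7.3 = ₹21531.74 + ₹1124.2 = ₹22655.94
Saving = ₹2744.8 − ₹22655.94 = −₹19911.14

-₹19911.14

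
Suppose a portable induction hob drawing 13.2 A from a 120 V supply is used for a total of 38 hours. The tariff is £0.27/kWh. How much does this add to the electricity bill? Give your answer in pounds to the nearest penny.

£16.25

Power = 13.2 A × 120 V = 1584 W = 1.584 kW
Energy = 1.584 kW × 38 h = 60.192 kWh
Cost = 60.192 kWh × £0.27/kWh = £16.25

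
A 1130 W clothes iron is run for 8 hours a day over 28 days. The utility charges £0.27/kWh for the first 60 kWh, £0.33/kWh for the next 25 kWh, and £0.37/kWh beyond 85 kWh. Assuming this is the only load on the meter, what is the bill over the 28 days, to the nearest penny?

£86.65

Runtime = 8 h/day × 28 days = 224 h
Energy = 1.13 kW × 224 h = 253.12 kWh
Tier 1 (0–60 kWh): 60 × £0.27 = £16.2
Tier 2 (60–85 kWh): 25 × £0.33 = £8.25
Above 85 kWh: 168.12 × £0.37 = £62.2044
Bill = £86.65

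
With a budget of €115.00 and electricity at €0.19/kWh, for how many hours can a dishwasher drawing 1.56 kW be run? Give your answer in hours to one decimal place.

Energy available = €115.00 ÷ €0.19/kWh = 605.2632 kWh
Hours = 605.2632 kWh ÷ 1.56 kW = 388.0 h

388.0 h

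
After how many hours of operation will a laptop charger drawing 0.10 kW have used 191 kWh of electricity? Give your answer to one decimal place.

1910.0 h

Hours = 191 kWh ÷ 0.1 kW = 1910.0 h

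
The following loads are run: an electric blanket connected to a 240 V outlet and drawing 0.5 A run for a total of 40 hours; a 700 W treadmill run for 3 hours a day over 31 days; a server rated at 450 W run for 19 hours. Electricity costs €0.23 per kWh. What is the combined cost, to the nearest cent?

€18.04

electric blanket: Power = 0.5 A × 240 V = 120 W = 0.12 kW
electric blanket: 0.12 kW × 40 h = 4.8 kWh
treadmill: Runtime = 3 h/day × 31 days = 93 h
treadmill: 0.7 kW × 93 h = 65.1 kWh
server: 0.45 kW × 19 h = 8.55 kWh
Total energy = 78.45 kWh
Cost = 78.45 × €0.23 = €18.04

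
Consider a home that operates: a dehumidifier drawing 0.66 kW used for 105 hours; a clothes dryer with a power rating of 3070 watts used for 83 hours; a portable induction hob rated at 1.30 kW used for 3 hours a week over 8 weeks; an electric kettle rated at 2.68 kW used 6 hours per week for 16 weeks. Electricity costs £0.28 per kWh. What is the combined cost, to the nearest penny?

£171.53

dehumidifier: 0.66 kW × 105 h = 69.3 kWh
clothes dryer: 3.07 kW × 83 h = 254.81 kWh
portable induction hob: Runtime = 3 h/week × 8 weeks = 24 h
portable induction hob: 1.3 kW × 24 h = 31.2 kWh
electric kettle: Runtime = 6 h/week × 16 weeks = 96 h
electric kettle: 2.68 kW × 96 h = 257.28 kWh
Total energy = 612.59 kWh
Cost = 612.59 × £0.28 = £171.53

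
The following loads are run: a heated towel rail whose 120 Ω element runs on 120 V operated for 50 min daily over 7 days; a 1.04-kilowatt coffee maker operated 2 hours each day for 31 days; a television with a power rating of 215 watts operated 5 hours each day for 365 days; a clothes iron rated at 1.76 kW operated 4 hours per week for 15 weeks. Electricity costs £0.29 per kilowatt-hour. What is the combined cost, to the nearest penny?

£163.31

heated towel rail: Power = V²/R = 120²/120 = 120 W = 0.12 kW
heated towel rail: Runtime = 50 min × 7 = 350 min = 5.833333… h
heated towel rail: 0.12 kW × 5.833333… h = 0.7 kWh
coffee maker: Runtime = 2 h/day × 31 days = 62 h
coffee maker: 1.04 kW × 62 h = 64.48 kWh
television: Runtime = 5 h/day × 365 days = 1825 h
television: 0.215 kW × 1825 h = 392.375 kWh
clothes iron: Runtime = 4 h/week × 15 weeks = 60 h
clothes iron: 1.76 kW × 60 h = 105.6 kWh
Total energy = 563.155 kWh
Cost = 563.155 × £0.29 = £163.31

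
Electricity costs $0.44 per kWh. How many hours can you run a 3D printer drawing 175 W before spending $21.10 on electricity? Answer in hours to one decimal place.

Energy available = $21.10 ÷ $0.44/kWh = 47.9545 kWh
Hours = 47.9545 kWh ÷ 0.175 kW = 274.0 h

274.0 h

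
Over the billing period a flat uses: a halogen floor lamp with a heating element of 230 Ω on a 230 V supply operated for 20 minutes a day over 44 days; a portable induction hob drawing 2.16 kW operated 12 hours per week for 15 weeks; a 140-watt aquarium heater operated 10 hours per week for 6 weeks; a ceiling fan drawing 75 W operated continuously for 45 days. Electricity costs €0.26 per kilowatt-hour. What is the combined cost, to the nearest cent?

halogen floor lamp: Power = V²/R = 230²/230 = 230 W = 0.23 kW
halogen floor lamp: Runtime = 20 min × 44 = 880 min = 14.666666… h
halogen floor lamp: 0.23 kW × 14.666666… h = 3.373333… kWh
portable induction hob: Runtime = 12 h/week × 15 weeks = 180 h
portable induction hob: 2.16 kW × 180 h = 388.8 kWh
aquarium heater: Runtime = 10 h/week × 6 weeks = 60 h
aquarium heater: 0.14 kW × 60 h = 8.4 kWh
ceiling fan: Runtime = 24 h × 45 = 1080 h
ceiling fan: 0.075 kW × 1080 h = 81 kWh
Total energy = 481.573333… kWh
Cost = 481.573333… × €0.26 = €125.21

€125.21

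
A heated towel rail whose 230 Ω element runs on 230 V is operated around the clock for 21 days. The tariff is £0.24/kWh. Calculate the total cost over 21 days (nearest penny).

£27.82

Power = V²/R = 230²/230 = 230 W = 0.23 kW
Runtime = 24 h × 21 = 504 h
Energy = 0.23 kW × 504 h = 115.92 kWh
Cost = 115.92 kWh × £0.24/kWh = £27.82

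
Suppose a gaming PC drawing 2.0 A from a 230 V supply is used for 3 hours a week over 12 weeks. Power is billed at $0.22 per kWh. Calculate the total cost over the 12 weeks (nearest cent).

Power = 2.0 A × 230 V = 460 W = 0.46 kW
Runtime = 3 h/week × 12 weeks = 36 h
Energy = 0.46 kW × 36 h = 16.56 kWh
Cost = 16.56 kWh × $0.22/kWh = $3.64

$3.64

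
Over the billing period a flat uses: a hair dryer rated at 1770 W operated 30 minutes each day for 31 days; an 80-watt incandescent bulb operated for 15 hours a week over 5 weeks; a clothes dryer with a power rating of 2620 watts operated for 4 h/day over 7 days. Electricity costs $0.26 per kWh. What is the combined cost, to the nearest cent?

$27.77

hair dryer: Runtime = 30 min × 31 = 930 min = 15.5 h
hair dryer: 1.77 kW × 15.5 h = 27.435 kWh
incandescent bulb: Runtime = 15 h/week × 5 weeks = 75 h
incandescent bulb: 0.08 kW × 75 h = 6 kWh
clothes dryer: Runtime = 4 h/day × 7 days = 28 h
clothes dryer: 2.62 kW × 28 h = 73.36 kWh
Total energy = 106.795 kWh
Cost = 106.795 × $0.26 = $27.77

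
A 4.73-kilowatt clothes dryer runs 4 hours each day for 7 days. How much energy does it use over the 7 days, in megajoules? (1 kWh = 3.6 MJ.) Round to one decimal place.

476.8 MJ

Runtime = 4 h/day × 7 days = 28 h
Energy = 4.73 kW × 28 h = 132.44 kWh
= 132.44 × 3.6 MJ = 476.8 MJ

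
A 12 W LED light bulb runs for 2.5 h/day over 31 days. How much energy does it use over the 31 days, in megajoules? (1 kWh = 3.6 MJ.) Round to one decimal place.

Runtime = 2.5 h/day × 31 days = 77.5 h
Energy = 0.012 kW × 77.5 h = 0.93 kWh
= 0.93 × 3.6 MJ = 3.3 MJ

3.3 MJ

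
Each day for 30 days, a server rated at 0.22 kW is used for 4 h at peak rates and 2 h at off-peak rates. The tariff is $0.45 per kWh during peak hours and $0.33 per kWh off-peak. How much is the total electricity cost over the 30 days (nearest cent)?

$16.24

Peak energy = 0.22 kW × 4 h × 30 = 26.4 kWh
Off-peak energy = 0.22 kW × 2 h × 30 = 13.2 kWh
Cost = 26.4 × $0.45 + 13.2 × $0.33 = $11.88 + $4.356 = $16.24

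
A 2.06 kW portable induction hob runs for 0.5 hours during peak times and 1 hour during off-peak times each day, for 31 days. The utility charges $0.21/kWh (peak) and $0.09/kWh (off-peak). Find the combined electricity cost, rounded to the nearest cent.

Peak energy = 2.06 kW × 0.5 h × 31 = 31.93 kWh
Off-peak energy = 2.06 kW × 1 h × 31 = 63.86 kWh
Cost = 31.93 × $0.21 + 63.86 × $0.09 = $6.7053 + $5.7474 = $12.45

$12.45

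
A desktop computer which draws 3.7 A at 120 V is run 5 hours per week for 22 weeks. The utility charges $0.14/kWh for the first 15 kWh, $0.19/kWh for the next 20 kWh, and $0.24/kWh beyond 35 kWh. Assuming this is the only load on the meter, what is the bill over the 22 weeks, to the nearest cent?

Power = 3.7 A × 120 V = 444 W = 0.444 kW
Runtime = 5 h/week × 22 weeks = 110 h
Energy = 0.444 kW × 110 h = 48.84 kWh
Tier 1 (0–15 kWh): 15 × $0.14 = $2.1
Tier 2 (15–35 kWh): 20 × $0.19 = $3.8
Above 35 kWh: 13.84 × $0.24 = $3.3216
Bill = $9.22

$9.22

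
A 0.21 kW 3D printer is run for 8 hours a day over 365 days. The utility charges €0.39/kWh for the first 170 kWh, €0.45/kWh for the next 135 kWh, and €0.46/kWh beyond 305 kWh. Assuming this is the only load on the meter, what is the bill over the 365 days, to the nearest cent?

€268.82

Runtime = 8 h/day × 365 days = 2920 h
Energy = 0.21 kW × 2920 h = 613.2 kWh
Tier 1 (0–170 kWh): 170 × €0.39 = €66.3
Tier 2 (170–305 kWh): 135 × €0.45 = €60.75
Above 305 kWh: 308.2 × €0.46 = €141.772
Bill = €268.82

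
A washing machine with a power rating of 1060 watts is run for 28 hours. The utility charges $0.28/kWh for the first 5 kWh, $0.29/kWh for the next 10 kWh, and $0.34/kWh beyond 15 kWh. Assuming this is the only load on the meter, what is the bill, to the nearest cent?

Energy = 1.06 kW × 28 h = 29.68 kWh
Tier 1 (0–5 kWh): 5 × $0.28 = $1.4
Tier 2 (5–15 kWh): 10 × $0.29 = $2.9
Above 15 kWh: 14.68 × $0.34 = $4.9912
Bill = $9.29

$9.29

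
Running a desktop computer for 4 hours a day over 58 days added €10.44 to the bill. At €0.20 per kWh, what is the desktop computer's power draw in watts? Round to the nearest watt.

225 W

Energy = €10.44 ÷ €0.20/kWh = 52.2 kWh
Runtime = 4 h/day × 58 days = 232 h
Power = 52.2 kWh ÷ 232 h = 0.225 kW = 225 W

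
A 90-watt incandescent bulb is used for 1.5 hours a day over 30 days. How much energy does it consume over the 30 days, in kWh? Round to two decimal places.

4.05 kWh

Runtime = 1.5 h/day × 30 days = 45 h
Energy = 0.09 kW × 45 h = 4.05 kWh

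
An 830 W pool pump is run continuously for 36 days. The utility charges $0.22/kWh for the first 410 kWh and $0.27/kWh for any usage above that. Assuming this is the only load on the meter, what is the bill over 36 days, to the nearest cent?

$173.12

Runtime = 24 h × 36 = 864 h
Energy = 0.83 kW × 864 h = 717.12 kWh
Tier 1 (0–410 kWh): 410 × $0.22 = $90.2
Above 410 kWh: 307.12 × $0.27 = $82.9224
Bill = $173.12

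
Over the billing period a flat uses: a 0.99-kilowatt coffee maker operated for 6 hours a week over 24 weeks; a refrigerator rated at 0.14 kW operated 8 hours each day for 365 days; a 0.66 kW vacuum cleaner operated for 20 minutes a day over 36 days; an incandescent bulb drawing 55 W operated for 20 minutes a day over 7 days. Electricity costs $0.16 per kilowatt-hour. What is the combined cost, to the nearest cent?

coffee maker: Runtime = 6 h/week × 24 weeks = 144 h
coffee maker: 0.99 kW × 144 h = 142.56 kWh
refrigerator: Runtime = 8 h/day × 365 days = 2920 h
refrigerator: 0.14 kW × 2920 h = 408.8 kWh
vacuum cleaner: Runtime = 20 min × 36 = 720 min = 12 h
vacuum cleaner: 0.66 kW × 12 h = 7.92 kWh
incandescent bulb: Runtime = 20 min × 7 = 140 min = 2.333333… h
incandescent bulb: 0.055 kW × 2.333333… h = 0.128333… kWh
Total energy = 559.408333… kWh
Cost = 559.408333… × $0.16 = $89.51

$89.51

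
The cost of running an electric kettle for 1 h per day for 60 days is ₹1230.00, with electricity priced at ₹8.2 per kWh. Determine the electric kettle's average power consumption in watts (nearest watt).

Energy = ₹1230.00 ÷ ₹8.2/kWh = 150 kWh
Runtime = 1 h/day × 60 days = 60 h
Power = 150 kWh ÷ 60 h = 2.5 kW = 2500 W

2500 W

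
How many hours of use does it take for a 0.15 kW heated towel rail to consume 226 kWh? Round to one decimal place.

Hours = 226 kWh ÷ 0.15 kW = 1506.7 h

1506.7 h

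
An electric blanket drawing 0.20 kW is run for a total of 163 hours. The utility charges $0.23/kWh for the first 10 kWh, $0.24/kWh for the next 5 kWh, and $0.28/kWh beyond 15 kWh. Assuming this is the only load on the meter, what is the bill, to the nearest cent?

Energy = 0.2 kW × 163 h = 32.6 kWh
Tier 1 (0–10 kWh): 10 × $0.23 = $2.3
Tier 2 (10–15 kWh): 5 × $0.24 = $1.2
Above 15 kWh: 17.6 × $0.28 = $4.928
Bill = $8.43

$8.43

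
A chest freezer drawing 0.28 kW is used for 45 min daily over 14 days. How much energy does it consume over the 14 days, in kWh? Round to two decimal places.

2.94 kWh

Runtime = 45 min × 14 = 630 min = 10.5 h
Energy = 0.28 kW × 10.5 h = 2.94 kWh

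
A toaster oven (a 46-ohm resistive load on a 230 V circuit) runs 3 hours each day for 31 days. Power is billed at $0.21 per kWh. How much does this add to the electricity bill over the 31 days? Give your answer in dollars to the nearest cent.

$22.46

Power = V²/R = 230²/46 = 1150 W = 1.15 kW
Runtime = 3 h/day × 31 days = 93 h
Energy = 1.15 kW × 93 h = 106.95 kWh
Cost = 106.95 kWh × $0.21/kWh = $22.46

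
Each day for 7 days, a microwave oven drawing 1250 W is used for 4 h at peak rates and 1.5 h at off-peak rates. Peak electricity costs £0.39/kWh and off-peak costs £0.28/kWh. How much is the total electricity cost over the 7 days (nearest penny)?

£17.33

Peak energy = 1.25 kW × 4 h × 7 = 35 kWh
Off-peak energy = 1.25 kW × 1.5 h × 7 = 13.125 kWh
Cost = 35 × £0.39 + 13.125 × £0.28 = £13.65 + £3.675 = £17.33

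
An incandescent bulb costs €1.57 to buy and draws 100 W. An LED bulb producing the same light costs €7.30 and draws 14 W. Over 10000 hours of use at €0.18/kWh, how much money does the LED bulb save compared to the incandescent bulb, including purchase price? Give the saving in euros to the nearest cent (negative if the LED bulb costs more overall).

incandescent bulb: €1.57 + (100/1000) kW × 10000 h × €0.18 = €1.57 + €180 = €181.57
LED bulb: €7.30 + (14/1000) kW × 10000 h × €0.18 = €7.30 + €25.2 = €32.5
Saving = €181.57 − €32.5 = €149.07

€149.07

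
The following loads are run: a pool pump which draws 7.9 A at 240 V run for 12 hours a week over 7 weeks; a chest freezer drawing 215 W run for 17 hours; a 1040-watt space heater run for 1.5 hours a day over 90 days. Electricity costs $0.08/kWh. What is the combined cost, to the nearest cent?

$24.27

pool pump: Power = 7.9 A × 240 V = 1896 W = 1.896 kW
pool pump: Runtime = 12 h/week × 7 weeks = 84 h
pool pump: 1.896 kW × 84 h = 159.264 kWh
chest freezer: 0.215 kW × 17 h = 3.655 kWh
space heater: Runtime = 1.5 h/day × 90 days = 135 h
space heater: 1.04 kW × 135 h = 140.4 kWh
Total energy = 303.319 kWh
Cost = 303.319 × $0.08 = $24.27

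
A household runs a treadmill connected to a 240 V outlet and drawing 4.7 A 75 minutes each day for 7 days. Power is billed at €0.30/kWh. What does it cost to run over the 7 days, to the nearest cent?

€2.96

Power = 4.7 A × 240 V = 1128 W = 1.128 kW
Runtime = 75 min × 7 = 525 min = 8.75 h
Energy = 1.128 kW × 8.75 h = 9.87 kWh
Cost = 9.87 kWh × €0.30/kWh = €2.96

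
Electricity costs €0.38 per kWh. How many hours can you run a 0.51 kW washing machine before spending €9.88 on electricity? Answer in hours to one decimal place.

51.0 h

Energy available = €9.88 ÷ €0.38/kWh = 26 kWh
Hours = 26 kWh ÷ 0.51 kW = 51.0 h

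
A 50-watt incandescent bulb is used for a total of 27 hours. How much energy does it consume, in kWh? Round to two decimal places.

1.35 kWh

Energy = 0.05 kW × 27 h = 1.35 kWh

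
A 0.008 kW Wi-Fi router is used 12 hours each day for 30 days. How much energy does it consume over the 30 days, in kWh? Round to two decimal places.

Runtime = 12 h/day × 30 days = 360 h
Energy = 0.008 kW × 360 h = 2.88 kWh

2.88 kWh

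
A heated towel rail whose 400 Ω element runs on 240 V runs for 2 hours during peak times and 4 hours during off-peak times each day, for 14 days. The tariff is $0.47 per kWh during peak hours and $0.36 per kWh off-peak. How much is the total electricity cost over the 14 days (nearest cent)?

Power = V²/R = 240²/400 = 144 W = 0.144 kW
Peak energy = 0.144 kW × 2 h × 14 = 4.032 kWh
Off-peak energy = 0.144 kW × 4 h × 14 = 8.064 kWh
Cost = 4.032 × $0.47 + 8.064 × $0.36 = $1.89504 + $2.90304 = $4.80

$4.80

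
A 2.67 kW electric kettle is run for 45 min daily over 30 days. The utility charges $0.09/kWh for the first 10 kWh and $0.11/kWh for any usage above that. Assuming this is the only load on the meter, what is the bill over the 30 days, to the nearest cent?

Runtime = 45 min × 30 = 1350 min = 22.5 h
Energy = 2.67 kW × 22.5 h = 60.075 kWh
Tier 1 (0–10 kWh): 10 × $0.09 = $0.9
Above 10 kWh: 50.075 × $0.11 = $5.50825
Bill = $6.41

$6.41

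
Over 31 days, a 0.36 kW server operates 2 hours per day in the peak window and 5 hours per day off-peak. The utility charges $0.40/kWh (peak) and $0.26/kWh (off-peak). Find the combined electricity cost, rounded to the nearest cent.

Peak energy = 0.36 kW × 2 h × 31 = 22.32 kWh
Off-peak energy = 0.36 kW × 5 h × 31 = 55.8 kWh
Cost = 22.32 × $0.40 + 55.8 × $0.26 = $8.928 + $14.508 = $23.44

$23.44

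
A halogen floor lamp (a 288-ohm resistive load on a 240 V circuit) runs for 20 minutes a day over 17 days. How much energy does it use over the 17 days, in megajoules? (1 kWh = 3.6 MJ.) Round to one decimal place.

4.1 MJ

Power = V²/R = 240²/288 = 200 W = 0.2 kW
Runtime = 20 min × 17 = 340 min = 5.666666… h
Energy = 0.2 kW × 5.666666… h = 1.133333… kWh
= 1.133333… × 3.6 MJ = 4.1 MJ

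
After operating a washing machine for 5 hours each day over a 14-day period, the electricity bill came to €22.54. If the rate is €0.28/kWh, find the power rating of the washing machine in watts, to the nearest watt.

Energy = €22.54 ÷ €0.28/kWh = 80.5 kWh
Runtime = 5 h/day × 14 days = 70 h
Power = 80.5 kWh ÷ 70 h = 1.15 kW = 1150 W

1150 W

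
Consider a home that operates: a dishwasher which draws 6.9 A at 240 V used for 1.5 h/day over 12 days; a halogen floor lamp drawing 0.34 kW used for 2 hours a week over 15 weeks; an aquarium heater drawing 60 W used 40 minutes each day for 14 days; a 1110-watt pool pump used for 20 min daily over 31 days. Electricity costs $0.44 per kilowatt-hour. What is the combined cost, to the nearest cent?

$22.90

dishwasher: Power = 6.9 A × 240 V = 1656 W = 1.656 kW
dishwasher: Runtime = 1.5 h/day × 12 days = 18 h
dishwasher: 1.656 kW × 18 h = 29.808 kWh
halogen floor lamp: Runtime = 2 h/week × 15 weeks = 30 h
halogen floor lamp: 0.34 kW × 30 h = 10.2 kWh
aquarium heater: Runtime = 40 min × 14 = 560 min = 9.333333… h
aquarium heater: 0.06 kW × 9.333333… h = 0.56 kWh
pool pump: Runtime = 20 min × 31 = 620 min = 10.333333… h
pool pump: 1.11 kW × 10.333333… h = 11.47 kWh
Total energy = 52.038 kWh
Cost = 52.038 × $0.44 = $22.90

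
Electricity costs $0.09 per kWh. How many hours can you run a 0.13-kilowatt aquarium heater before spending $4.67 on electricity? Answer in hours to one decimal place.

399.1 h

Energy available = $4.67 ÷ $0.09/kWh = 51.8889 kWh
Hours = 51.8889 kWh ÷ 0.13 kW = 399.1 h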